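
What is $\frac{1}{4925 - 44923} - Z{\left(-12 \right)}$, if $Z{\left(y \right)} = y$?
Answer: $\frac{479975}{39998} \approx 12.0$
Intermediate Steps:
$\frac{1}{4925 - 44923} - Z{\left(-12 \right)} = \frac{1}{4925 - 44923} - -12 = \frac{1}{-39998} + 12 = - \frac{1}{39998} + 12 = \frac{479975}{39998}$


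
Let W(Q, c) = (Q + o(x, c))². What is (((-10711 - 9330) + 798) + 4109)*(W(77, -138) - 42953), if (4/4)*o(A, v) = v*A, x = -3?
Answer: -2998469152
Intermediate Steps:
o(A, v) = A*v (o(A, v) = v*A = A*v)
W(Q, c) = (Q - 3*c)²
(((-10711 - 9330) + 798) + 4109)*(W(77, -138) - 42953) = (((-10711 - 9330) + 798) + 4109)*((77 - 3*(-138))² - 42953) = ((-20041 + 798) + 4109)*((77 + 414)² - 42953) = (-19243 + 4109)*(491² - 42953) = -15134*(241081 - 42953) = -15134*198128 = -2998469152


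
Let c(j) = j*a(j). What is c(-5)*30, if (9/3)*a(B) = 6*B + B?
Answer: 1750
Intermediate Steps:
a(B) = 7*B/3 (a(B) = (6*B + B)/3 = (7*B)/3 = 7*B/3)
c(j) = 7*j²/3 (c(j) = j*(7*j/3) = 7*j²/3)
c(-5)*30 = ((7/3)*(-5)²)*30 = ((7/3)*25)*30 = (175/3)*30 = 1750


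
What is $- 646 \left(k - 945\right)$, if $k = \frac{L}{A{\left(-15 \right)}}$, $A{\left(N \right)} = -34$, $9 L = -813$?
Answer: $\frac{1826261}{3} \approx 6.0875 \cdot 10^{5}$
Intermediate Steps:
$L = - \frac{271}{3}$ ($L = \frac{1}{9} \left(-813\right) = - \frac{271}{3} \approx -90.333$)
$k = \frac{271}{102}$ ($k = - \frac{271}{3 \left(-34\right)} = \left(- \frac{271}{3}\right) \left(- \frac{1}{34}\right) = \frac{271}{102} \approx 2.6569$)
$- 646 \left(k - 945\right) = - 646 \left(\frac{271}{102} - 945\right) = \left(-646\right) \left(- \frac{96119}{102}\right) = \frac{1826261}{3}$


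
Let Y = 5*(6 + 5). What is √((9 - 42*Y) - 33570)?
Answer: I*√35871 ≈ 189.4*I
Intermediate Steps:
Y = 55 (Y = 5*11 = 55)
√((9 - 42*Y) - 33570) = √((9 - 42*55) - 33570) = √((9 - 2310) - 33570) = √(-2301 - 33570) = √(-35871) = I*√35871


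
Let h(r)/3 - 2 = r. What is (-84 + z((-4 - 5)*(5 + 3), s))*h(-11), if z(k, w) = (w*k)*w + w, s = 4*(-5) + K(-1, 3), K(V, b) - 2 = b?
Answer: 440073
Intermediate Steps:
K(V, b) = 2 + b
s = -15 (s = 4*(-5) + (2 + 3) = -20 + 5 = -15)
h(r) = 6 + 3*r
z(k, w) = w + k*w**2 (z(k, w) = (k*w)*w + w = k*w**2 + w = w + k*w**2)
(-84 + z((-4 - 5)*(5 + 3), s))*h(-11) = (-84 - 15*(1 + ((-4 - 5)*(5 + 3))*(-15)))*(6 + 3*(-11)) = (-84 - 15*(1 - 9*8*(-15)))*(6 - 33) = (-84 - 15*(1 - 72*(-15)))*(-27) = (-84 - 15*(1 + 1080))*(-27) = (-84 - 15*1081)*(-27) = (-84 - 16215)*(-27) = -16299*(-27) = 440073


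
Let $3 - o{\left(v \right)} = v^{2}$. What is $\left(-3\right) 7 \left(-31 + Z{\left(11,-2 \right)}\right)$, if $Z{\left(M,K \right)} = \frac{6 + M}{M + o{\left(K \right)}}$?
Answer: $\frac{6153}{10} \approx 615.3$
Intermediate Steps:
$o{\left(v \right)} = 3 - v^{2}$
$Z{\left(M,K \right)} = \frac{6 + M}{3 + M - K^{2}}$ ($Z{\left(M,K \right)} = \frac{6 + M}{M - \left(-3 + K^{2}\right)} = \frac{6 + M}{3 + M - K^{2}}$)
$\left(-3\right) 7 \left(-31 + Z{\left(11,-2 \right)}\right) = \left(-3\right) 7 \left(-31 + \frac{6 + 11}{3 + 11 - \left(-2\right)^{2}}\right) = - 21 \left(-31 + \frac{1}{3 + 11 - 4} \cdot 17\right) = - 21 \left(-31 + \frac{1}{10} \cdot 17\right) = - 21 \left(-31 + \frac{17}{10}\right) = \left(-21\right) \left(- \frac{293}{10}\right) = \frac{6153}{10}$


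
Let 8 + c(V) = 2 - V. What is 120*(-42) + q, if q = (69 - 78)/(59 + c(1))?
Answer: -262089/52 ≈ -5040.2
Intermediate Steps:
c(V) = -6 - V (c(V) = -8 + (2 - V) = -6 - V)
q = -9/52 (q = (69 - 78)/(59 + (-6 - 1*1)) = -9/(59 + (-6 - 1)) = -9/(59 - 7) = -9/52 ≈ -0.17308)
120*(-42) + q = 120*(-42) - 9/52 = -5040 - 9/52 = -262089/52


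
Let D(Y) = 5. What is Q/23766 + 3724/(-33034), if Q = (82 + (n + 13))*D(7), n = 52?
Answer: -10704099/130847674 ≈ -0.081806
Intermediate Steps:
Q = 735 (Q = (82 + (52 + 13))*5 = (82 + 65)*5 = 147*5 = 735)
Q/23766 + 3724/(-33034) = 735/23766 + 3724/(-33034) = 735*(1/23766) + 3724*(-1/33034) = 245/7922 - 1862/16517 = -10704099/130847674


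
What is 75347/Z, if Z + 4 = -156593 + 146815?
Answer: -75347/9782 ≈ -7.7026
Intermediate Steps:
Z = -9782 (Z = -4 + (-156593 + 146815) = -4 - 9778 = -9782)
75347/Z = 75347/(-9782) = 75347*(-1/9782) = -75347/9782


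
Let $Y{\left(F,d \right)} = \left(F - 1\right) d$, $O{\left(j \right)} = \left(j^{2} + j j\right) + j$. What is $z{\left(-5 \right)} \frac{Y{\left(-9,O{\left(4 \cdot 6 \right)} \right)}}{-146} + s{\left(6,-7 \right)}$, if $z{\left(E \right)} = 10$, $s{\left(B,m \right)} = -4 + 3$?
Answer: $\frac{58727}{73} \approx 804.48$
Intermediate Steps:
$s{\left(B,m \right)} = -1$
$O{\left(j \right)} = j + 2 j^{2}$ ($O{\left(j \right)} = \left(j^{2} + j^{2}\right) + j = 2 j^{2} + j = j + 2 j^{2}$)
$Y{\left(F,d \right)} = d \left(-1 + F\right)$ ($Y{\left(F,d \right)} = \left(-1 + F\right) d = d \left(-1 + F\right)$)
$z{\left(-5 \right)} \frac{Y{\left(-9,O{\left(4 \cdot 6 \right)} \right)}}{-146} + s{\left(6,-7 \right)} = 10 \frac{4 \cdot 6 \left(1 + 2 \cdot 4 \cdot 6\right) \left(-1 - 9\right)}{-146} - 1 = 10 \cdot 24 \left(1 + 2 \cdot 24\right) \left(-10\right) \left(- \frac{1}{146}\right) - 1 = 10 \cdot 24 \left(1 + 48\right) \left(-10\right) \left(- \frac{1}{146}\right) - 1 = 10 \cdot 24 \cdot 49 \left(-10\right) \left(- \frac{1}{146}\right) - 1 = 10 \cdot 1176 \left(-10\right) \left(- \frac{1}{146}\right) - 1 = 10 \left(\left(-11760\right) \left(- \frac{1}{146}\right)\right) - 1 = 10 \cdot \frac{5880}{73} - 1 = \frac{58800}{73} - 1 = \frac{58727}{73}$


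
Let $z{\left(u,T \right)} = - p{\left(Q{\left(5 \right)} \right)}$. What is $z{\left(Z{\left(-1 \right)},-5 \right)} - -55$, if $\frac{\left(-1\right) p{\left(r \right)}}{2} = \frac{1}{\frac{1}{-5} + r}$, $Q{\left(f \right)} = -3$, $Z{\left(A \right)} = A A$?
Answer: $\frac{435}{8} \approx 54.375$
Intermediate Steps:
$Z{\left(A \right)} = A^{2}$
$p{\left(r \right)} = - \frac{2}{- \frac{1}{5} + r}$ ($p{\left(r \right)} = - \frac{2}{\frac{1}{-5} + r} = - \frac{2}{- \frac{1}{5} + r}$)
$z{\left(u,T \right)} = - \frac{5}{8}$ ($z{\left(u,T \right)} = - \frac{-10}{-1 + 5 \left(-3\right)} = - \frac{-10}{-1 - 15} = - \frac{-10}{-16} = - \frac{\left(-10\right) \left(-1\right)}{16} = \left(-1\right) \frac{5}{8} = - \frac{5}{8}$)
$z{\left(Z{\left(-1 \right)},-5 \right)} - -55 = - \frac{5}{8} - -55 = - \frac{5}{8} + 55 = \frac{435}{8}$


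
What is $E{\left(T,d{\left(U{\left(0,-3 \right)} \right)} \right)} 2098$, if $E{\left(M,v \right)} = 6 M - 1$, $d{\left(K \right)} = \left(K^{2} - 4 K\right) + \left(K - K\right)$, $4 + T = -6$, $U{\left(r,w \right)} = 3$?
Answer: $-127978$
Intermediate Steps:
$T = -10$ ($T = -4 - 6 = -10$)
$d{\left(K \right)} = K^{2} - 4 K$ ($d{\left(K \right)} = \left(K^{2} - 4 K\right) + 0 = K^{2} - 4 K$)
$E{\left(M,v \right)} = -1 + 6 M$
$E{\left(T,d{\left(U{\left(0,-3 \right)} \right)} \right)} 2098 = \left(-1 + 6 \left(-10\right)\right) 2098 = \left(-1 - 60\right) 2098 = \left(-61\right) 2098 = -127978$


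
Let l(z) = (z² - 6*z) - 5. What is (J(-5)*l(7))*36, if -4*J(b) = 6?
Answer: -108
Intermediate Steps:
J(b) = -3/2 (J(b) = -¼*6 = -3/2)
l(z) = -5 + z² - 6*z
(J(-5)*l(7))*36 = -3*(-5 + 7² - 6*7)/2*36 = -3*(-5 + 49 - 42)/2*36 = -3/2*2*36 = -3*36 = -108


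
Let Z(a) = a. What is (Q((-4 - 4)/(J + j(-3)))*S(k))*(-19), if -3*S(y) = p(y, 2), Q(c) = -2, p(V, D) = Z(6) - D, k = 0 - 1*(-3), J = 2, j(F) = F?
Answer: -152/3 ≈ -50.667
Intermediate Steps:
k = 3 (k = 0 + 3 = 3)
p(V, D) = 6 - D
S(y) = -4/3 (S(y) = -(6 - 1*2)/3 = -(6 - 2)/3 = -⅓*4 = -4/3)
(Q((-4 - 4)/(J + j(-3)))*S(k))*(-19) = -2*(-4/3)*(-19) = (8/3)*(-19) = -152/3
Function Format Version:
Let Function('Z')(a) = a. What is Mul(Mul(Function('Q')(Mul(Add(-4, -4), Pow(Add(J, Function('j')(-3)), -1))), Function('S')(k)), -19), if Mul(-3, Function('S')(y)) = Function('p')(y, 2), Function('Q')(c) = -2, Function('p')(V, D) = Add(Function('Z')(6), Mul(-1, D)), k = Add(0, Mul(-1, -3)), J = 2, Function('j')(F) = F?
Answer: Rational(-152, 3) ≈ -50.667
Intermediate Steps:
k = 3 (k = Add(0, 3) = 3)
Function('p')(V, D) = Add(6, Mul(-1, D))
Function('S')(y) = Rational(-4, 3) (Function('S')(y) = Mul(Rational(-1, 3), Add(6, Mul(-1, 2))) = Mul(Rational(-1, 3), Add(6, -2)) = Mul(Rational(-1, 3), 4) = Rational(-4, 3))
Mul(Mul(Function('Q')(Mul(Add(-4, -4), Pow(Add(J, Function('j')(-3)), -1))), Function('S')(k)), -19) = Mul(Mul(-2, Rational(-4, 3)), -19) = Mul(Rational(8, 3), -19) = Rational(-152, 3)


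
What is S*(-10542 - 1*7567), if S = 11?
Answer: -199199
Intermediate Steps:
S*(-10542 - 1*7567) = 11*(-10542 - 1*7567) = 11*(-10542 - 7567) = 11*(-18109) = -199199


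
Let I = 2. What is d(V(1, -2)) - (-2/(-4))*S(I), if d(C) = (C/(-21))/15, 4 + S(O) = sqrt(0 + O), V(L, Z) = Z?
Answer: 632/315 - sqrt(2)/2 ≈ 1.2992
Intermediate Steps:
S(O) = -4 + sqrt(O) (S(O) = -4 + sqrt(0 + O) = -4 + sqrt(O))
d(C) = -C/315 (d(C) = (C*(-1/21))*(1/15) = -C/21*(1/15) = -C/315)
d(V(1, -2)) - (-2/(-4))*S(I) = -1/315*(-2) - (-2/(-4))*(-4 + sqrt(2)) = 2/315 - (-2*(-1/4))*(-4 + sqrt(2)) = 2/315 - (-4 + sqrt(2))/2 = 2/315 - (-2 + sqrt(2)/2) = 2/315 + (2 - sqrt(2)/2) = 632/315 - sqrt(2)/2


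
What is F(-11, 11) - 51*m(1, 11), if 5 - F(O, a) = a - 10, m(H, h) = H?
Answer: -47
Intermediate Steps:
F(O, a) = 15 - a (F(O, a) = 5 - (a - 10) = 5 - (-10 + a) = 5 + (10 - a) = 15 - a)
F(-11, 11) - 51*m(1, 11) = (15 - 1*11) - 51*1 = (15 - 11) - 51 = 4 - 51 = -47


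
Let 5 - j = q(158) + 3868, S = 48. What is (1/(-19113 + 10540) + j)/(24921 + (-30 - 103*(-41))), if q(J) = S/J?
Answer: -1308244126/9858975719 ≈ -0.13270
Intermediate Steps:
q(J) = 48/J
j = -305201/79 (j = 5 - (48/158 + 3868) = 5 - (48*(1/158) + 3868) = 5 - (24/79 + 3868) = 5 - 1*305596/79 = 5 - 305596/79 = -305201/79 ≈ -3863.3)
(1/(-19113 + 10540) + j)/(24921 + (-30 - 103*(-41))) = (1/(-19113 + 10540) - 305201/79)/(24921 + (-30 - 103*(-41))) = (1/(-8573) - 305201/79)/(24921 + (-30 + 4223)) = (-1/8573 - 305201/79)/(24921 + 4193) = -2616488252/677267/29114 = -2616488252/677267*1/29114 = -1308244126/9858975719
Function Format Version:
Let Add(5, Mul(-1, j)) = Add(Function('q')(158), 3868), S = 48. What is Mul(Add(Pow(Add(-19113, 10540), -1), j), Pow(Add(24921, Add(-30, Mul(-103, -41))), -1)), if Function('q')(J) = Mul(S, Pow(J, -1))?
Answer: Rational(-1308244126, 9858975719) ≈ -0.13270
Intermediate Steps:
Function('q')(J) = Mul(48, Pow(J, -1))
j = Rational(-305201, 79) (j = Add(5, Mul(-1, Add(Mul(48, Pow(158, -1)), 3868))) = Add(5, Mul(-1, Add(Mul(48, Rational(1, 158)), 3868))) = Add(5, Mul(-1, Add(Rational(24, 79), 3868))) = Add(5, Mul(-1, Rational(305596, 79))) = Add(5, Rational(-305596, 79)) = Rational(-305201, 79) ≈ -3863.3)
Mul(Add(Pow(Add(-19113, 10540), -1), j), Pow(Add(24921, Add(-30, Mul(-103, -41))), -1)) = Mul(Add(Pow(Add(-19113, 10540), -1), Rational(-305201, 79)), Pow(Add(24921, Add(-30, Mul(-103, -41))), -1)) = Mul(Add(Pow(-8573, -1), Rational(-305201, 79)), Pow(Add(24921, Add(-30, 4223)), -1)) = Mul(Add(Rational(-1, 8573), Rational(-305201, 79)), Pow(Add(24921, 4193), -1)) = Mul(Rational(-2616488252, 677267), Pow(29114, -1)) = Mul(Rational(-2616488252, 677267), Rational(1, 29114)) = Rational(-1308244126, 9858975719)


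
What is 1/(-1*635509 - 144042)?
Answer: -1/779551 ≈ -1.2828e-6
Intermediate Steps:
1/(-1*635509 - 144042) = 1/(-635509 - 144042) = 1/(-779551) = -1/779551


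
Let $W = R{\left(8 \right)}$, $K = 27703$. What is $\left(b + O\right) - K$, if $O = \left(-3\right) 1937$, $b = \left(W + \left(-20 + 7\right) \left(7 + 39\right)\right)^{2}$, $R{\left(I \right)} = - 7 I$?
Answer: $394202$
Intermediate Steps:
$W = -56$ ($W = \left(-7\right) 8 = -56$)
$b = 427716$ ($b = \left(-56 + \left(-20 + 7\right) \left(7 + 39\right)\right)^{2} = \left(-56 - 598\right)^{2} = \left(-654\right)^{2} = 427716$)
$O = -5811$
$\left(b + O\right) - K = \left(427716 - 5811\right) - 27703 = 421905 - 27703 = 394202$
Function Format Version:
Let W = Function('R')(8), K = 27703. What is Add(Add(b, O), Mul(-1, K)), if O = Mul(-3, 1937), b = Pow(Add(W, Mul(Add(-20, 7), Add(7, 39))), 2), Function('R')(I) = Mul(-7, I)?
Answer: 394202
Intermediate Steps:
W = -56 (W = Mul(-7, 8) = -56)
b = 427716 (b = Pow(Add(-56, Mul(Add(-20, 7), Add(7, 39))), 2) = Pow(Add(-56, Mul(-13, 46)), 2) = Pow(Add(-56, -598), 2) = Pow(-654, 2) = 427716)
O = -5811
Add(Add(b, O), Mul(-1, K)) = Add(Add(427716, -5811), Mul(-1, 27703)) = Add(421905, -27703) = 394202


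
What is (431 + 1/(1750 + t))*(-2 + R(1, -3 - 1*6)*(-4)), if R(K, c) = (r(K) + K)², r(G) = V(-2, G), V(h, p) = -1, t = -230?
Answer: -655121/760 ≈ -862.00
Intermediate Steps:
r(G) = -1
R(K, c) = (-1 + K)²
(431 + 1/(1750 + t))*(-2 + R(1, -3 - 1*6)*(-4)) = (431 + 1/(1750 - 230))*(-2 + (-1 + 1)²*(-4)) = (431 + 1/1520)*(-2 + 0²*(-4)) = (431 + 1/1520)*(-2 + 0*(-4)) = 655121*(-2 + 0)/1520 = (655121/1520)*(-2) = -655121/760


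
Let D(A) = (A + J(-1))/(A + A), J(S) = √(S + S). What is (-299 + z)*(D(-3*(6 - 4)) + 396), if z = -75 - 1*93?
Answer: -370331/2 + 467*I*√2/12 ≈ -1.8517e+5 + 55.036*I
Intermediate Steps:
J(S) = √2*√S (J(S) = √(2*S) = √2*√S)
z = -168 (z = -75 - 93 = -168)
D(A) = (A + I*√2)/(2*A) (D(A) = (A + √2*√(-1))/(A + A) = (A + √2*I)/((2*A)) = (A + I*√2)*(1/(2*A)) = (A + I*√2)/(2*A))
(-299 + z)*(D(-3*(6 - 4)) + 396) = (-299 - 168)*((-3*(6 - 4) + I*√2)/(2*((-3*(6 - 4)))) + 396) = -467*((-3*2 + I*√2)/(2*((-3*2))) + 396) = -467*((½)*(-6 + I*√2)/(-6) + 396) = -467*((½)*(-⅙)*(-6 + I*√2) + 396) = -467*((½ - I*√2/12) + 396) = -467*(793/2 - I*√2/12) = -370331/2 + 467*I*√2/12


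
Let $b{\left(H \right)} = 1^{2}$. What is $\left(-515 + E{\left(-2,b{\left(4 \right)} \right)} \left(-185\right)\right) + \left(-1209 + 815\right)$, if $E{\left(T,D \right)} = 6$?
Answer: $-2019$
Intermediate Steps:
$b{\left(H \right)} = 1$
$\left(-515 + E{\left(-2,b{\left(4 \right)} \right)} \left(-185\right)\right) + \left(-1209 + 815\right) = \left(-515 + 6 \left(-185\right)\right) + \left(-1209 + 815\right) = \left(-515 - 1110\right) - 394 = -1625 - 394 = -2019$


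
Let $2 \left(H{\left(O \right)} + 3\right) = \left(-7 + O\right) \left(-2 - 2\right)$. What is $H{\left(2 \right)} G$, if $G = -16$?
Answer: $-112$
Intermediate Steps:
$H{\left(O \right)} = 11 - 2 O$ ($H{\left(O \right)} = -3 + \frac{\left(-7 + O\right) \left(-2 - 2\right)}{2} = -3 + \frac{\left(-7 + O\right) \left(-4\right)}{2} = -3 + \frac{28 - 4 O}{2} = -3 - \left(-14 + 2 O\right) = 11 - 2 O$)
$H{\left(2 \right)} G = \left(11 - 4\right) \left(-16\right) = 7 \left(-16\right) = -112$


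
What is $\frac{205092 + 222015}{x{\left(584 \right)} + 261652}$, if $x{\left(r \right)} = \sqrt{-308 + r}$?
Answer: $\frac{27938350191}{17115442207} - \frac{427107 \sqrt{69}}{34230884414} \approx 1.6322$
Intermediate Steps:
$\frac{205092 + 222015}{x{\left(584 \right)} + 261652} = \frac{205092 + 222015}{\sqrt{-308 + 584} + 261652} = \frac{427107}{\sqrt{276} + 261652} = \frac{427107}{2 \sqrt{69} + 261652} = \frac{427107}{261652 + 2 \sqrt{69}}$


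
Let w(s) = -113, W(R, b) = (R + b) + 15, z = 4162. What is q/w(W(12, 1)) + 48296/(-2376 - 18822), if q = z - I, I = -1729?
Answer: -65167433/1197687 ≈ -54.411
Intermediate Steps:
W(R, b) = 15 + R + b
q = 5891 (q = 4162 - 1*(-1729) = 4162 + 1729 = 5891)
q/w(W(12, 1)) + 48296/(-2376 - 18822) = 5891/(-113) + 48296/(-2376 - 18822) = 5891*(-1/113) + 48296/(-21198) = -5891/113 + 48296*(-1/21198) = -5891/113 - 24148/10599 = -65167433/1197687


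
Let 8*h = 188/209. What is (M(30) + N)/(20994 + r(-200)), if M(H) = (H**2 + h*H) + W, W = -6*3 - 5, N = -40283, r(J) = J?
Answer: -8235149/4345946 ≈ -1.8949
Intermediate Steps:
W = -23 (W = -18 - 5 = -23)
h = 47/418 (h = (188/209)/8 = (188*(1/209))/8 = (1/8)*(188/209) = 47/418 ≈ 0.11244)
M(H) = -23 + H**2 + 47*H/418 (M(H) = (H**2 + 47*H/418) - 23 = -23 + H**2 + 47*H/418)
(M(30) + N)/(20994 + r(-200)) = ((-23 + 30**2 + (47/418)*30) - 40283)/(20994 - 200) = ((-23 + 900 + 705/209) - 40283)/20794 = (183998/209 - 40283)*(1/20794) = -8235149/209*1/20794 = -8235149/4345946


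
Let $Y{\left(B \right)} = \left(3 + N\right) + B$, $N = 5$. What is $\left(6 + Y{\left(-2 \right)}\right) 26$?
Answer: $312$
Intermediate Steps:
$Y{\left(B \right)} = 8 + B$ ($Y{\left(B \right)} = \left(3 + 5\right) + B = 8 + B$)
$\left(6 + Y{\left(-2 \right)}\right) 26 = \left(6 + \left(8 - 2\right)\right) 26 = \left(6 + 6\right) 26 = 12 \cdot 26 = 312$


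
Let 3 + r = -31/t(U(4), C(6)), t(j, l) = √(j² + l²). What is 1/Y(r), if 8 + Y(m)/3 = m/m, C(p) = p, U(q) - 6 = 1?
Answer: -1/21 ≈ -0.047619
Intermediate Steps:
U(q) = 7 (U(q) = 6 + 1 = 7)
r = -3 - 31*√85/85 (r = -3 - 31/√(7² + 6²) = -3 - 31/√(49 + 36) = -3 - 31*√85/85 ≈ -6.3624)
Y(m) = -21 (Y(m) = -24 + 3*(m/m) = -24 + 3*1 = -24 + 3 = -21)
1/Y(r) = 1/(-21) = -1/21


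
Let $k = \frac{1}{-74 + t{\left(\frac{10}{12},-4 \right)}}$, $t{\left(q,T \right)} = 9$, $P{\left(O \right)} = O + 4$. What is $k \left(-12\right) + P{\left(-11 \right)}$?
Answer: $- \frac{443}{65} \approx -6.8154$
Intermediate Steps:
$P{\left(O \right)} = 4 + O$
$k = - \frac{1}{65}$ ($k = \frac{1}{-74 + 9} = \frac{1}{-65} = - \frac{1}{65} \approx -0.015385$)
$k \left(-12\right) + P{\left(-11 \right)} = \left(- \frac{1}{65}\right) \left(-12\right) + \left(4 - 11\right) = \frac{12}{65} - 7 = - \frac{443}{65}$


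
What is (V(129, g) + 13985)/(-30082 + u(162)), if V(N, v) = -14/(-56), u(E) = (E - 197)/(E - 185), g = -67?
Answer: -428881/922468 ≈ -0.46493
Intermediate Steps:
u(E) = (-197 + E)/(-185 + E)
V(N, v) = 1/4 (V(N, v) = -14*(-1/56) = 1/4)
(V(129, g) + 13985)/(-30082 + u(162)) = (1/4 + 13985)/(-30082 + (-197 + 162)/(-185 + 162)) = 55941/(4*(-30082 - 35/(-23))) = 55941/(4*(-30082 - 1/23*(-35))) = 55941/(4*(-30082 + 35/23)) = 55941/(4*(-691851/23)) = (55941/4)*(-23/691851) = -428881/922468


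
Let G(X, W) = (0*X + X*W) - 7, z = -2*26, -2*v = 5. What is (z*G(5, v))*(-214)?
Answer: -216996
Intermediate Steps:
v = -5/2 (v = -½*5 = -5/2 ≈ -2.5000)
z = -52
G(X, W) = -7 + W*X (G(X, W) = (0 + W*X) - 7 = W*X - 7 = -7 + W*X)
(z*G(5, v))*(-214) = -52*(-7 - 5/2*5)*(-214) = -52*(-7 - 25/2)*(-214) = -52*(-39/2)*(-214) = 1014*(-214) = -216996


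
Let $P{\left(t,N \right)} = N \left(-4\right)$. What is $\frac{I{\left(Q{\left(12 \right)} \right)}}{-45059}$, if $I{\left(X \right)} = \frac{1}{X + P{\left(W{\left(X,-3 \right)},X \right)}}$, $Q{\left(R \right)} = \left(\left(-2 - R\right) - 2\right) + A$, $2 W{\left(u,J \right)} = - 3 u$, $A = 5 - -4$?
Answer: $- \frac{1}{946239} \approx -1.0568 \cdot 10^{-6}$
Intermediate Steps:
$A = 9$ ($A = 5 + 4 = 9$)
$W{\left(u,J \right)} = - \frac{3 u}{2}$ ($W{\left(u,J \right)} = \frac{\left(-3\right) u}{2} = - \frac{3 u}{2}$)
$P{\left(t,N \right)} = - 4 N$
$Q{\left(R \right)} = 5 - R$ ($Q{\left(R \right)} = \left(\left(-2 - R\right) - 2\right) + 9 = \left(-4 - R\right) + 9 = 5 - R$)
$I{\left(X \right)} = - \frac{1}{3 X}$ ($I{\left(X \right)} = \frac{1}{X - 4 X} = \frac{1}{\left(-3\right) X} = - \frac{1}{3 X}$)
$\frac{I{\left(Q{\left(12 \right)} \right)}}{-45059} = \frac{\left(- \frac{1}{3}\right) \frac{1}{5 - 12}}{-45059} = - \frac{1}{3 \left(5 - 12\right)} \left(- \frac{1}{45059}\right) = - \frac{1}{3 \left(-7\right)} \left(- \frac{1}{45059}\right) = \left(- \frac{1}{3}\right) \left(- \frac{1}{7}\right) \left(- \frac{1}{45059}\right) = \frac{1}{21} \left(- \frac{1}{45059}\right) = - \frac{1}{946239}$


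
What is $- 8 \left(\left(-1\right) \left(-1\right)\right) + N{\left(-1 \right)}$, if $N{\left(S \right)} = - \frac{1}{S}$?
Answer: $-7$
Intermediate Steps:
$- 8 \left(\left(-1\right) \left(-1\right)\right) + N{\left(-1 \right)} = - 8 \left(\left(-1\right) \left(-1\right)\right) - \frac{1}{-1} = \left(-8\right) 1 - -1 = -8 + 1 = -7$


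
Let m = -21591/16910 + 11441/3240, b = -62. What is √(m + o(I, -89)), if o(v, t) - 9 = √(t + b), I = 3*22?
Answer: √(1042684246370 + 92647184400*I*√151)/304380 ≈ 3.7361 + 1.6445*I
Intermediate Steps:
I = 66
o(v, t) = 9 + √(-62 + t) (o(v, t) = 9 + √(t - 62) = 9 + √(-62 + t))
m = 12351247/5478840 (m = -21591*1/16910 + 11441*(1/3240) = -21591/16910 + 11441/3240 = 12351247/5478840 ≈ 2.2544)
√(m + o(I, -89)) = √(12351247/5478840 + (9 + √(-62 - 89))) = √(12351247/5478840 + (9 + √(-151))) = √(12351247/5478840 + (9 + I*√151)) = √(61660807/5478840 + I*√151)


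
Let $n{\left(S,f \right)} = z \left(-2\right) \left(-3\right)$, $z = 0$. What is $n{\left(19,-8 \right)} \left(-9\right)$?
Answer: $0$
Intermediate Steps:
$n{\left(S,f \right)} = 0$ ($n{\left(S,f \right)} = 0 \left(-2\right) \left(-3\right) = 0 \left(-3\right) = 0$)
$n{\left(19,-8 \right)} \left(-9\right) = 0 \left(-9\right) = 0$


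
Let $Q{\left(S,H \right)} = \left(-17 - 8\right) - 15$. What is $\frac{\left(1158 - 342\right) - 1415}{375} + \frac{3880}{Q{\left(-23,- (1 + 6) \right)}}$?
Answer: $- \frac{36974}{375} \approx -98.597$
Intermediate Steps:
$Q{\left(S,H \right)} = -40$ ($Q{\left(S,H \right)} = -25 - 15 = -40$)
$\frac{\left(1158 - 342\right) - 1415}{375} + \frac{3880}{Q{\left(-23,- (1 + 6) \right)}} = \frac{\left(1158 - 342\right) - 1415}{375} + \frac{3880}{-40} = \left(816 - 1415\right) \frac{1}{375} + 3880 \left(- \frac{1}{40}\right) = \left(-599\right) \frac{1}{375} - 97 = - \frac{599}{375} - 97 = - \frac{36974}{375}$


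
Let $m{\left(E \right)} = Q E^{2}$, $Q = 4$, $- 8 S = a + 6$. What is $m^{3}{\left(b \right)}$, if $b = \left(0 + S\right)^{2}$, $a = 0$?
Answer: $\frac{531441}{262144} \approx 2.0273$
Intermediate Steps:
$S = - \frac{3}{4}$ ($S = - \frac{0 + 6}{8} = \left(- \frac{1}{8}\right) 6 = - \frac{3}{4} \approx -0.75$)
$b = \frac{9}{16}$ ($b = \left(0 - \frac{3}{4}\right)^{2} = \left(- \frac{3}{4}\right)^{2} = \frac{9}{16} \approx 0.5625$)
$m{\left(E \right)} = 4 E^{2}$
$m^{3}{\left(b \right)} = \left(4 \left(\frac{9}{16}\right)^{2}\right)^{3} = \left(4 \cdot \frac{81}{256}\right)^{3} = \left(\frac{81}{64}\right)^{3} = \frac{531441}{262144}$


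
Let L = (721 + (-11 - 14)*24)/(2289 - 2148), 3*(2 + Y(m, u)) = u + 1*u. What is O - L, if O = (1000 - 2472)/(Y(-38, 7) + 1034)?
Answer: -499483/219255 ≈ -2.2781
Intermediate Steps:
Y(m, u) = -2 + 2*u/3 (Y(m, u) = -2 + (u + 1*u)/3 = -2 + (u + u)/3 = -2 + (2*u)/3 = -2 + 2*u/3)
O = -2208/1555 (O = (1000 - 2472)/((-2 + (⅔)*7) + 1034) = -1472/((-2 + 14/3) + 1034) = -1472/(8/3 + 1034) = -1472/3110/3 = -1472*3/3110 = -2208/1555 ≈ -1.4199)
L = 121/141 (L = (721 - 25*24)/141 = (721 - 600)*(1/141) = 121*(1/141) = 121/141 ≈ 0.85816)
O - L = -2208/1555 - 1*121/141 = -2208/1555 - 121/141 = -499483/219255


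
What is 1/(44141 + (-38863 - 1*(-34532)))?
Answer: 1/39810 ≈ 2.5119e-5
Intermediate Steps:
1/(44141 + (-38863 - 1*(-34532))) = 1/(44141 + (-38863 + 34532)) = 1/(44141 - 4331) = 1/39810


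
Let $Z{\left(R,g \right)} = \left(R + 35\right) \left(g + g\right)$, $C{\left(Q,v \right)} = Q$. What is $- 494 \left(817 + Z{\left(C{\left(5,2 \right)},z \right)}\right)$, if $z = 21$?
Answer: $-1233518$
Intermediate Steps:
$Z{\left(R,g \right)} = 2 g \left(35 + R\right)$ ($Z{\left(R,g \right)} = \left(35 + R\right) 2 g = 2 g \left(35 + R\right)$)
$- 494 \left(817 + Z{\left(C{\left(5,2 \right)},z \right)}\right) = - 494 \left(817 + 2 \cdot 21 \left(35 + 5\right)\right) = - 494 \left(817 + 2 \cdot 21 \cdot 40\right) = - 494 \left(817 + 1680\right) = \left(-494\right) 2497 = -1233518$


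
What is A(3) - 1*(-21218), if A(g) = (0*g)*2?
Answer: 21218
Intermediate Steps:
A(g) = 0 (A(g) = 0*2 = 0)
A(3) - 1*(-21218) = 0 - 1*(-21218) = 0 + 21218 = 21218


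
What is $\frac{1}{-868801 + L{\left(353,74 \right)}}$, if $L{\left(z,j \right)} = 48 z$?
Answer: $- \frac{1}{851857} \approx -1.1739 \cdot 10^{-6}$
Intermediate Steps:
$\frac{1}{-868801 + L{\left(353,74 \right)}} = \frac{1}{-868801 + 48 \cdot 353} = \frac{1}{-868801 + 16944} = \frac{1}{-851857} = - \frac{1}{851857}$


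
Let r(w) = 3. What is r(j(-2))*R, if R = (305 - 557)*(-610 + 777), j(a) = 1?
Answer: -126252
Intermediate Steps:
R = -42084 (R = -252*167 = -42084)
r(j(-2))*R = 3*(-42084) = -126252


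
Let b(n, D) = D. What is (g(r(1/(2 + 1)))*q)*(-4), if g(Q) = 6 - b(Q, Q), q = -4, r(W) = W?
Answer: 272/3 ≈ 90.667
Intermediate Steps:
g(Q) = 6 - Q
(g(r(1/(2 + 1)))*q)*(-4) = ((6 - 1/(2 + 1))*(-4))*(-4) = ((6 - 1/3)*(-4))*(-4) = ((6 - 1*⅓)*(-4))*(-4) = ((6 - ⅓)*(-4))*(-4) = ((17/3)*(-4))*(-4) = -68/3*(-4) = 272/3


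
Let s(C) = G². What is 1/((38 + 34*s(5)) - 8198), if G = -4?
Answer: -1/7616 ≈ -0.00013130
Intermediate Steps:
s(C) = 16 (s(C) = (-4)² = 16)
1/((38 + 34*s(5)) - 8198) = 1/((38 + 34*16) - 8198) = 1/((38 + 544) - 8198) = 1/(582 - 8198) = 1/(-7616) = -1/7616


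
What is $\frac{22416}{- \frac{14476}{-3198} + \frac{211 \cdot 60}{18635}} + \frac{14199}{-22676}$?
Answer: $\frac{1514395345440531}{351757980572} \approx 4305.2$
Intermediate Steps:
$\frac{22416}{- \frac{14476}{-3198} + \frac{211 \cdot 60}{18635}} + \frac{14199}{-22676} = \frac{22416}{\left(-14476\right) \left(- \frac{1}{3198}\right) + 12660 \cdot \frac{1}{18635}} + 14199 \left(- \frac{1}{22676}\right) = \frac{22416}{\frac{7238}{1599} + \frac{2532}{3727}} - \frac{14199}{22676} = \frac{22416}{\frac{31024694}{5959473}} - \frac{14199}{22676} = 22416 \cdot \frac{5959473}{31024694} - \frac{14199}{22676} = \frac{66793773384}{15512347} - \frac{14199}{22676} = \frac{1514395345440531}{351757980572}$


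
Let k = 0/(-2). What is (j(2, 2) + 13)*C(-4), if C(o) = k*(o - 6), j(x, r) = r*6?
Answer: 0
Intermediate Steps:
k = 0 (k = 0*(-1/2) = 0)
j(x, r) = 6*r
C(o) = 0 (C(o) = 0*(o - 6) = 0*(-6 + o) = 0)
(j(2, 2) + 13)*C(-4) = (6*2 + 13)*0 = (12 + 13)*0 = 25*0 = 0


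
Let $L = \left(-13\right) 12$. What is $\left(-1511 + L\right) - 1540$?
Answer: $-3207$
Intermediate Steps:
$L = -156$
$\left(-1511 + L\right) - 1540 = \left(-1511 - 156\right) - 1540 = -1667 - 1540 = -3207$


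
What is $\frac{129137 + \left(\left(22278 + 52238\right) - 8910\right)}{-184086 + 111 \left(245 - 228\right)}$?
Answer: $- \frac{194743}{182199} \approx -1.0688$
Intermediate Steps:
$\frac{129137 + \left(\left(22278 + 52238\right) - 8910\right)}{-184086 + 111 \left(245 - 228\right)} = \frac{129137 + \left(74516 - 8910\right)}{-184086 + 111 \cdot 17} = \frac{129137 + 65606}{-184086 + 1887} = \frac{194743}{-182199} = 194743 \left(- \frac{1}{182199}\right) = - \frac{194743}{182199}$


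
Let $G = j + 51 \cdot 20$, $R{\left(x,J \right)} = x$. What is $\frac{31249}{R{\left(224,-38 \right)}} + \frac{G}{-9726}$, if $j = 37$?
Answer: $\frac{151845503}{1089312} \approx 139.4$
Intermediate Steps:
$G = 1057$ ($G = 37 + 51 \cdot 20 = 37 + 1020 = 1057$)
$\frac{31249}{R{\left(224,-38 \right)}} + \frac{G}{-9726} = \frac{31249}{224} + \frac{1057}{-9726} = 31249 \cdot \frac{1}{224} + 1057 \left(- \frac{1}{9726}\right) = \frac{31249}{224} - \frac{1057}{9726} = \frac{151845503}{1089312}$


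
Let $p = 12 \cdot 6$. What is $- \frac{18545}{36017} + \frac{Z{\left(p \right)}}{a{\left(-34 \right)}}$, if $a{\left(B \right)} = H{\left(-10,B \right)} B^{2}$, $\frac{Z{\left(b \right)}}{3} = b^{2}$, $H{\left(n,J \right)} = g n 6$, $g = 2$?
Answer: $- \frac{32632279}{52044565} \approx -0.62701$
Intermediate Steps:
$p = 72$
$H{\left(n,J \right)} = 12 n$ ($H{\left(n,J \right)} = 2 n 6 = 12 n$)
$Z{\left(b \right)} = 3 b^{2}$
$a{\left(B \right)} = - 120 B^{2}$ ($a{\left(B \right)} = 12 \left(-10\right) B^{2} = - 120 B^{2}$)
$- \frac{18545}{36017} + \frac{Z{\left(p \right)}}{a{\left(-34 \right)}} = - \frac{18545}{36017} + \frac{3 \cdot 72^{2}}{\left(-120\right) \left(-34\right)^{2}} = \left(-18545\right) \frac{1}{36017} + \frac{3 \cdot 5184}{\left(-120\right) 1156} = - \frac{18545}{36017} + \frac{15552}{-138720} = - \frac{18545}{36017} + 15552 \left(- \frac{1}{138720}\right) = - \frac{18545}{36017} - \frac{162}{1445} = - \frac{32632279}{52044565}$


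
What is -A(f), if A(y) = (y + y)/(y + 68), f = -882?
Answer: -882/407 ≈ -2.1671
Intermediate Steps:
A(y) = 2*y/(68 + y) (A(y) = (2*y)/(68 + y) = 2*y/(68 + y))
-A(f) = -2*(-882)/(68 - 882) = -2*(-882)/(-814) = -2*(-882)*(-1)/814 = -1*882/407 = -882/407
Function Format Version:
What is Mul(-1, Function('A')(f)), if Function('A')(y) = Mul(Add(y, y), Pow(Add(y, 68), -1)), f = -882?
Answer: Rational(-882, 407) ≈ -2.1671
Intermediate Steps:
Function('A')(y) = Mul(2, y, Pow(Add(68, y), -1)) (Function('A')(y) = Mul(Mul(2, y), Pow(Add(68, y), -1)) = Mul(2, y, Pow(Add(68, y), -1)))
Mul(-1, Function('A')(f)) = Mul(-1, Mul(2, -882, Pow(Add(68, -882), -1))) = Mul(-1, Mul(2, -882, Pow(-814, -1))) = Mul(-1, Mul(2, -882, Rational(-1, 814))) = Mul(-1, Rational(882, 407)) = Rational(-882, 407)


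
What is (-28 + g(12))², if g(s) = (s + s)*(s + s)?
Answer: 300304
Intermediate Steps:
g(s) = 4*s² (g(s) = (2*s)*(2*s) = 4*s²)
(-28 + g(12))² = (-28 + 4*12²)² = (-28 + 4*144)² = (-28 + 576)² = 548² = 300304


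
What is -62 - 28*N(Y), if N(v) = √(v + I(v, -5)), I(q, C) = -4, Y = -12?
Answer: -62 - 112*I ≈ -62.0 - 112.0*I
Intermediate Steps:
N(v) = √(-4 + v) (N(v) = √(v - 4) = √(-4 + v))
-62 - 28*N(Y) = -62 - 28*√(-4 - 12) = -62 - 112*I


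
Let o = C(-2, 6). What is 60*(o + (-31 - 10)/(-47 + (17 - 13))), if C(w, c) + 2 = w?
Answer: -7860/43 ≈ -182.79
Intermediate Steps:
C(w, c) = -2 + w
o = -4 (o = -2 - 2 = -4)
60*(o + (-31 - 10)/(-47 + (17 - 13))) = 60*(-4 + (-31 - 10)/(-47 + (17 - 13))) = 60*(-4 - 41/(-47 + 4)) = 60*(-4 - 41/(-43)) = 60*(-4 - 41*(-1/43)) = 60*(-4 + 41/43) = 60*(-131/43) = -7860/43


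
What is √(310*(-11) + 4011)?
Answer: √601 ≈ 24.515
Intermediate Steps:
√(310*(-11) + 4011) = √(-3410 + 4011) = √601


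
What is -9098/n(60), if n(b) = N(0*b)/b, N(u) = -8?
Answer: 68235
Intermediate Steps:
n(b) = -8/b
-9098/n(60) = -9098/((-8/60)) = -9098/((-8*1/60)) = -9098/(-2/15) = -9098*(-15/2) = 68235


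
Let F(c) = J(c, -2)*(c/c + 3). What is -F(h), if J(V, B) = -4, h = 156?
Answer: 16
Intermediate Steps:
F(c) = -16 (F(c) = -4*(c/c + 3) = -4*(1 + 3) = -4*4 = -16)
-F(h) = -1*(-16) = 16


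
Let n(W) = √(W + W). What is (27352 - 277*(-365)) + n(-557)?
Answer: 128457 + I*√1114 ≈ 1.2846e+5 + 33.377*I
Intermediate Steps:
n(W) = √2*√W (n(W) = √(2*W) = √2*√W)
(27352 - 277*(-365)) + n(-557) = (27352 - 277*(-365)) + √2*√(-557) = (27352 - 1*(-101105)) + √2*(I*√557) = (27352 + 101105) + I*√1114 = 128457 + I*√1114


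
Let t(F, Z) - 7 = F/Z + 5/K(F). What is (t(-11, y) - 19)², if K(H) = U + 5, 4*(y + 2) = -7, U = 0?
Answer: 14641/225 ≈ 65.071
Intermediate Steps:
y = -15/4 (y = -2 + (¼)*(-7) = -2 - 7/4 = -15/4 ≈ -3.7500)
K(H) = 5 (K(H) = 0 + 5 = 5)
t(F, Z) = 8 + F/Z (t(F, Z) = 7 + (F/Z + 5/5) = 7 + (F/Z + 5*(⅕)) = 7 + (F/Z + 1) = 7 + (1 + F/Z) = 8 + F/Z)
(t(-11, y) - 19)² = ((8 - 11/(-15/4)) - 19)² = ((8 - 11*(-4/15)) - 19)² = ((8 + 44/15) - 19)² = (164/15 - 19)² = (-121/15)² = 14641/225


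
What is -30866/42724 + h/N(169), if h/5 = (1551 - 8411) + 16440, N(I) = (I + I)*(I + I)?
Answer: -16815633/55465462 ≈ -0.30317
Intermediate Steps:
N(I) = 4*I**2 (N(I) = (2*I)*(2*I) = 4*I**2)
h = 47900 (h = 5*((1551 - 8411) + 16440) = 5*(-6860 + 16440) = 5*9580 = 47900)
-30866/42724 + h/N(169) = -30866/42724 + 47900/((4*169**2)) = -30866*1/42724 + 47900/((4*28561)) = -1403/1942 + 47900/114244 = -1403/1942 + 47900*(1/114244) = -1403/1942 + 11975/28561 = -16815633/55465462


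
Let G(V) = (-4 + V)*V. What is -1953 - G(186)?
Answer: -35805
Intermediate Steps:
G(V) = V*(-4 + V)
-1953 - G(186) = -1953 - 186*(-4 + 186) = -1953 - 186*182 = -1953 - 1*33852 = -1953 - 33852 = -35805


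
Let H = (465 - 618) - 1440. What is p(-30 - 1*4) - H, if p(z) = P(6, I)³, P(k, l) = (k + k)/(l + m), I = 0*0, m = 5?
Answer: 200853/125 ≈ 1606.8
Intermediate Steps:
I = 0
P(k, l) = 2*k/(5 + l) (P(k, l) = (k + k)/(l + 5) = (2*k)/(5 + l) = 2*k/(5 + l))
H = -1593 (H = -153 - 1440 = -1593)
p(z) = 1728/125 (p(z) = (2*6/(5 + 0))³ = (2*6/5)³ = (2*6*(⅕))³ = (12/5)³ = 1728/125)
p(-30 - 1*4) - H = 1728/125 - 1*(-1593) = 1728/125 + 1593 = 200853/125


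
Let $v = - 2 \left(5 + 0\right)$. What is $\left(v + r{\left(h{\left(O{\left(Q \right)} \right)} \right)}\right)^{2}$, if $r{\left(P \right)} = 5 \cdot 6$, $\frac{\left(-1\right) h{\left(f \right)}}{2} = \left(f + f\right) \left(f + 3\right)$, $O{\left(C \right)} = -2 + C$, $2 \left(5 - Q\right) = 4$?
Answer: $400$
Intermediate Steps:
$Q = 3$ ($Q = 5 - 2 = 3$)
$v = -10$ ($v = \left(-2\right) 5 = -10$)
$h{\left(f \right)} = - 4 f \left(3 + f\right)$ ($h{\left(f \right)} = - 2 \left(f + f\right) \left(f + 3\right) = - 2 \cdot 2 f \left(3 + f\right) = - 4 f \left(3 + f\right)$)
$r{\left(P \right)} = 30$
$\left(v + r{\left(h{\left(O{\left(Q \right)} \right)} \right)}\right)^{2} = \left(-10 + 30\right)^{2} = 20^{2} = 400$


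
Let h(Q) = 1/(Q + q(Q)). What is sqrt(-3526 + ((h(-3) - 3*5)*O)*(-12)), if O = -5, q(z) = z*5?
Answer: 2*I*sqrt(9966)/3 ≈ 66.553*I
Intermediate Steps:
q(z) = 5*z
h(Q) = 1/(6*Q) (h(Q) = 1/(Q + 5*Q) = 1/(6*Q))
sqrt(-3526 + ((h(-3) - 3*5)*O)*(-12)) = sqrt(-3526 + (((1/6)/(-3) - 3*5)*(-5))*(-12)) = sqrt(-3526 + (((1/6)*(-1/3) - 15)*(-5))*(-12)) = sqrt(-3526 + ((-1/18 - 15)*(-5))*(-12)) = sqrt(-3526 - 271/18*(-5)*(-12)) = sqrt(-3526 + (1355/18)*(-12)) = sqrt(-3526 - 2710/3) = sqrt(-13288/3) = 2*I*sqrt(9966)/3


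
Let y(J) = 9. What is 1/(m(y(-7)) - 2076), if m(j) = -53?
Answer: -1/2129 ≈ -0.00046970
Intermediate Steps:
1/(m(y(-7)) - 2076) = 1/(-53 - 2076) = 1/(-2129) = -1/2129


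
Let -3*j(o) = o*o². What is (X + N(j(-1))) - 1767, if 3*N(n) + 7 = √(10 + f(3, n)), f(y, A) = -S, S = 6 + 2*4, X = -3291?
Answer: -15181/3 + 2*I/3 ≈ -5060.3 + 0.66667*I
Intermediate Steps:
j(o) = -o³/3 (j(o) = -o*o²/3 = -o³/3)
S = 14 (S = 6 + 8 = 14)
f(y, A) = -14 (f(y, A) = -1*14 = -14)
N(n) = -7/3 + 2*I/3 (N(n) = -7/3 + √(10 - 14)/3 = -7/3 + √(-4)/3 = -7/3 + (2*I)/3 = -7/3 + 2*I/3)
(X + N(j(-1))) - 1767 = (-3291 + (-7/3 + 2*I/3)) - 1767 = (-9880/3 + 2*I/3) - 1767 = -15181/3 + 2*I/3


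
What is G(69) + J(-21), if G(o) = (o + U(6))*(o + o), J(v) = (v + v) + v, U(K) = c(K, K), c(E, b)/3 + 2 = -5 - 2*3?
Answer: 4077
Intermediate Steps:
c(E, b) = -39 (c(E, b) = -6 + 3*(-5 - 2*3) = -6 + 3*(-5 - 6) = -6 + 3*(-11) = -6 - 33 = -39)
U(K) = -39
J(v) = 3*v (J(v) = 2*v + v = 3*v)
G(o) = 2*o*(-39 + o) (G(o) = (o - 39)*(o + o) = (-39 + o)*(2*o) = 2*o*(-39 + o))
G(69) + J(-21) = 2*69*(-39 + 69) + 3*(-21) = 2*69*30 - 63 = 4140 - 63 = 4077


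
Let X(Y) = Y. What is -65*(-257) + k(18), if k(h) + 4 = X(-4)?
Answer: 16697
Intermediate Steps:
k(h) = -8 (k(h) = -4 - 4 = -8)
-65*(-257) + k(18) = -65*(-257) - 8 = 16705 - 8 = 16697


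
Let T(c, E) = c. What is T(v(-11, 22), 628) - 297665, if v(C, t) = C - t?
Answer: -297698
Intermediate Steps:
T(v(-11, 22), 628) - 297665 = (-11 - 1*22) - 297665 = (-11 - 22) - 297665 = -33 - 297665 = -297698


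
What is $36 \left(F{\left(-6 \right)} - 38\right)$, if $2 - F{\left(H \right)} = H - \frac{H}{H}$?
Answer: $-1044$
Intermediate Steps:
$F{\left(H \right)} = 3 - H$ ($F{\left(H \right)} = 2 - \left(H - \frac{H}{H}\right) = 2 - \left(H - 1\right) = 2 - \left(-1 + H\right) = 3 - H$)
$36 \left(F{\left(-6 \right)} - 38\right) = 36 \left(\left(3 - -6\right) - 38\right) = 36 \left(\left(3 + 6\right) - 38\right) = 36 \left(9 - 38\right) = 36 \left(-29\right) = -1044$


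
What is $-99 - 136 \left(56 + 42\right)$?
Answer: $-13427$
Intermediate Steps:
$-99 - 136 \left(56 + 42\right) = -99 - 13328 = -13427$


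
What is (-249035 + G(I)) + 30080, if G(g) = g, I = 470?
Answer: -218485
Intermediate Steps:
(-249035 + G(I)) + 30080 = (-249035 + 470) + 30080 = -248565 + 30080 = -218485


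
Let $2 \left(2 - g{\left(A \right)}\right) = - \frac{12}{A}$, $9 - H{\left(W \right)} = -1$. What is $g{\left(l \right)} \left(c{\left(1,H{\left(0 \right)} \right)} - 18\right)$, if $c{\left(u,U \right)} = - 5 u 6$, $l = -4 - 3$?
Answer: $- \frac{384}{7} \approx -54.857$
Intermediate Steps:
$l = -7$
$H{\left(W \right)} = 10$ ($H{\left(W \right)} = 9 - -1 = 9 + 1 = 10$)
$c{\left(u,U \right)} = - 30 u$
$g{\left(A \right)} = 2 + \frac{6}{A}$ ($g{\left(A \right)} = 2 - \frac{\left(-12\right) \frac{1}{A}}{2} = 2 + \frac{6}{A}$)
$g{\left(l \right)} \left(c{\left(1,H{\left(0 \right)} \right)} - 18\right) = \left(2 + \frac{6}{-7}\right) \left(\left(-30\right) 1 - 18\right) = \left(2 + 6 \left(- \frac{1}{7}\right)\right) \left(-30 - 18\right) = \left(2 - \frac{6}{7}\right) \left(-48\right) = \frac{8}{7} \left(-48\right) = - \frac{384}{7}$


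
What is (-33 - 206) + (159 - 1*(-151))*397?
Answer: 122831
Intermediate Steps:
(-33 - 206) + (159 - 1*(-151))*397 = -239 + (159 + 151)*397 = -239 + 310*397 = -239 + 123070 = 122831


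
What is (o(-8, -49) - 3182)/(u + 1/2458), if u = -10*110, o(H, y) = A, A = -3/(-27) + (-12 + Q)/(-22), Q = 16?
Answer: 774331450/267676101 ≈ 2.8928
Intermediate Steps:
A = -7/99 (A = -3/(-27) + (-12 + 16)/(-22) = -3*(-1/27) + 4*(-1/22) = ⅑ - 2/11 = -7/99 ≈ -0.070707)
o(H, y) = -7/99
u = -1100
(o(-8, -49) - 3182)/(u + 1/2458) = (-7/99 - 3182)/(-1100 + 1/2458) = -315025/(99*(-1100 + 1/2458)) = -315025/(99*(-2703799/2458)) = -315025/99*(-2458/2703799) = 774331450/267676101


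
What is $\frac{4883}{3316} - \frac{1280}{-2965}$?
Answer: $\frac{3744515}{1966388} \approx 1.9043$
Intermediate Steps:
$\frac{4883}{3316} - \frac{1280}{-2965} = 4883 \cdot \frac{1}{3316} - - \frac{256}{593} = \frac{4883}{3316} + \frac{256}{593} = \frac{3744515}{1966388}$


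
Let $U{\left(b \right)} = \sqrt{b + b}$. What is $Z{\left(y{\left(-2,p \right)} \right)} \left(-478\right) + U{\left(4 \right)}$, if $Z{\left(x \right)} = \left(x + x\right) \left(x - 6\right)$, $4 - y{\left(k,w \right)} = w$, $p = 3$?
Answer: $4780 + 2 \sqrt{2} \approx 4782.8$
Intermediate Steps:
$y{\left(k,w \right)} = 4 - w$
$Z{\left(x \right)} = 2 x \left(-6 + x\right)$
$U{\left(b \right)} = \sqrt{2} \sqrt{b}$ ($U{\left(b \right)} = \sqrt{2 b} = \sqrt{2} \sqrt{b}$)
$Z{\left(y{\left(-2,p \right)} \right)} \left(-478\right) + U{\left(4 \right)} = 2 \left(4 - 3\right) \left(-6 + \left(4 - 3\right)\right) \left(-478\right) + \sqrt{2} \sqrt{4} = 2 \left(4 - 3\right) \left(-6 + \left(4 - 3\right)\right) \left(-478\right) + \sqrt{2} \cdot 2 = 2 \cdot 1 \left(-6 + 1\right) \left(-478\right) + 2 \sqrt{2} = 2 \cdot 1 \left(-5\right) \left(-478\right) + 2 \sqrt{2} = \left(-10\right) \left(-478\right) + 2 \sqrt{2} = 4780 + 2 \sqrt{2}$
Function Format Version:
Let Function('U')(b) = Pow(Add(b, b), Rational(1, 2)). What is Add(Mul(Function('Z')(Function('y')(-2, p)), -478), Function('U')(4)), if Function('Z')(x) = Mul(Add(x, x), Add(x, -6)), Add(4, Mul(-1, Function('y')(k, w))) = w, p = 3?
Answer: Add(4780, Mul(2, Pow(2, Rational(1, 2)))) ≈ 4782.8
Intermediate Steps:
Function('y')(k, w) = Add(4, Mul(-1, w))
Function('Z')(x) = Mul(2, x, Add(-6, x)) (Function('Z')(x) = Mul(Mul(2, x), Add(-6, x)) = Mul(2, x, Add(-6, x)))
Function('U')(b) = Mul(Pow(2, Rational(1, 2)), Pow(b, Rational(1, 2))) (Function('U')(b) = Pow(Mul(2, b), Rational(1, 2)) = Mul(Pow(2, Rational(1, 2)), Pow(b, Rational(1, 2))))
Add(Mul(Function('Z')(Function('y')(-2, p)), -478), Function('U')(4)) = Add(Mul(Mul(2, Add(4, Mul(-1, 3)), Add(-6, Add(4, Mul(-1, 3)))), -478), Mul(Pow(2, Rational(1, 2)), Pow(4, Rational(1, 2)))) = Add(Mul(Mul(2, Add(4, -3), Add(-6, Add(4, -3))), -478), Mul(Pow(2, Rational(1, 2)), 2)) = Add(Mul(Mul(2, 1, Add(-6, 1)), -478), Mul(2, Pow(2, Rational(1, 2)))) = Add(Mul(Mul(2, 1, -5), -478), Mul(2, Pow(2, Rational(1, 2)))) = Add(Mul(-10, -478), Mul(2, Pow(2, Rational(1, 2)))) = Add(4780, Mul(2, Pow(2, Rational(1, 2))))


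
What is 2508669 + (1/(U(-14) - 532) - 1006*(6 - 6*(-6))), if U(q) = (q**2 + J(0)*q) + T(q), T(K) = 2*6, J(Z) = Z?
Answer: 799119107/324 ≈ 2.4664e+6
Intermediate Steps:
T(K) = 12
U(q) = 12 + q**2 (U(q) = (q**2 + 0*q) + 12 = (q**2 + 0) + 12 = q**2 + 12 = 12 + q**2)
2508669 + (1/(U(-14) - 532) - 1006*(6 - 6*(-6))) = 2508669 + (1/((12 + (-14)**2) - 532) - 1006*(6 - 6*(-6))) = 2508669 + (1/((12 + 196) - 532) - 1006*(6 + 36)) = 2508669 + (1/(208 - 532) - 1006*42) = 2508669 + (1/(-324) - 42252) = 2508669 + (-1/324 - 42252) = 2508669 - 13689649/324 = 799119107/324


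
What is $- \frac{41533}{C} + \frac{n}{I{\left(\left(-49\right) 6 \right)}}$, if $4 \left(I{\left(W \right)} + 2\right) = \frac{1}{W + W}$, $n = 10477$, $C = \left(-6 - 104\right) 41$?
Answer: $- \frac{108233731}{20702} \approx -5228.2$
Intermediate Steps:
$C = -4510$ ($C = \left(-110\right) 41 = -4510$)
$I{\left(W \right)} = -2 + \frac{1}{8 W}$ ($I{\left(W \right)} = -2 + \frac{1}{4 \left(W + W\right)} = -2 + \frac{1}{4 \cdot 2 W} = -2 + \frac{\frac{1}{2} \frac{1}{W}}{4} = -2 + \frac{1}{8 W}$)
$- \frac{41533}{C} + \frac{n}{I{\left(\left(-49\right) 6 \right)}} = - \frac{41533}{-4510} + \frac{10477}{-2 + \frac{1}{8 \left(\left(-49\right) 6\right)}} = \left(-41533\right) \left(- \frac{1}{4510}\right) + \frac{10477}{-2 + \frac{1}{8 \left(-294\right)}} = \frac{1013}{110} + \frac{10477}{-2 + \frac{1}{8} \left(- \frac{1}{294}\right)} = \frac{1013}{110} + \frac{10477}{-2 - \frac{1}{2352}} = \frac{1013}{110} + \frac{10477}{- \frac{4705}{2352}} = \frac{1013}{110} + 10477 \left(- \frac{2352}{4705}\right) = \frac{1013}{110} - \frac{24641904}{4705} = - \frac{108233731}{20702}$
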